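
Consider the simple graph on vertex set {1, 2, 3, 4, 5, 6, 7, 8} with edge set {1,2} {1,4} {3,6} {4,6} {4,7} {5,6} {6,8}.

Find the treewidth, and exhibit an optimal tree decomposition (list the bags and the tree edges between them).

Treewidth 1.
One such decomposition:
Bags: B1 = {4, 7}  B2 = {4, 6}  B3 = {1, 4}  B4 = {1, 2}  B5 = {3, 6}  B6 = {6, 8}  B7 = {5, 6}
Tree: B1–B2, B1–B3, B3–B4, B2–B5, B2–B6, B2–B7

The largest bag has 2 vertices, giving width 1; this decomposition certifies tw(G) ≤ 1. G has an edge, so its treewidth is at least 1. Hence tw(G) = 1 exactly.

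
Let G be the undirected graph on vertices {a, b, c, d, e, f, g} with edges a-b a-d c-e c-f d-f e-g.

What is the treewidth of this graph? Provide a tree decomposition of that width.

The largest bag has 2 vertices, giving width 1; this decomposition certifies tw(G) ≤ 1. G has an edge, so its treewidth is at least 1. Hence tw(G) = 1 exactly.

Treewidth 1.
Bags: B1 = {a, b}  B2 = {a, d}  B3 = {d, f}  B4 = {c, f}  B5 = {c, e}  B6 = {e, g}
Tree: B1–B2, B2–B3, B3–B4, B4–B5, B5–B6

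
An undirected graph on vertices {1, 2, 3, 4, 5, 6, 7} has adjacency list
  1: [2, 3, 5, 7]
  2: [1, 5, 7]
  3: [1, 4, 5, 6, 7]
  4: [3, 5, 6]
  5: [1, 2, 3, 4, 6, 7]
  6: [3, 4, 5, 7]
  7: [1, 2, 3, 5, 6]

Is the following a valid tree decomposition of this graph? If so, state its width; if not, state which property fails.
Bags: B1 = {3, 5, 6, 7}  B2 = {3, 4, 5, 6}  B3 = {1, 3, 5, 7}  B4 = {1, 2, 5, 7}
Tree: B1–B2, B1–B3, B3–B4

Vertex coverage: the bags together contain {1, 2, 3, 4, 5, 6, 7}, the full vertex set. Edge coverage: each edge of G has both endpoints in at least one bag. Running intersection: for every vertex, the bags containing it form a connected subtree. All three properties hold, so this is a valid tree decomposition of width max|bag| − 1 = 3, and hence tw(G) ≤ 3.

Yes; width 3.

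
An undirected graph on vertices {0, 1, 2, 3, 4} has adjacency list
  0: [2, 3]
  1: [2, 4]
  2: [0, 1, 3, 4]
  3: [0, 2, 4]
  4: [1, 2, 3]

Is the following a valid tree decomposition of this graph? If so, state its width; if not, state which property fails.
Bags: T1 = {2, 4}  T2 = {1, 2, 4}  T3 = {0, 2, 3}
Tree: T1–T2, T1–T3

A tree decomposition must satisfy three properties: every vertex lies in some bag; for every edge, both endpoints lie together in some bag; and for every vertex, the bags containing it form a connected subtree. Here edge (3,4) lies in no bag, so the decomposition is invalid.

No — edge (3,4) lies in no bag.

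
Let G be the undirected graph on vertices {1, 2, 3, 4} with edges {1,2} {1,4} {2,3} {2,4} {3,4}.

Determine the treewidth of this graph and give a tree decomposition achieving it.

Every bag has size at most 3, so the width is 3 − 1 = 2 and tw(G) ≤ 2. On the other hand G contains the 3-clique {1, 2, 4}. A clique must lie in a single bag of any decomposition, so no decomposition can have width below 2. Combining the bounds, tw(G) = 2.

Treewidth 2.
One such decomposition:
Bags: B1 = {2, 3, 4}  B2 = {1, 2, 4}
Tree: B1–B2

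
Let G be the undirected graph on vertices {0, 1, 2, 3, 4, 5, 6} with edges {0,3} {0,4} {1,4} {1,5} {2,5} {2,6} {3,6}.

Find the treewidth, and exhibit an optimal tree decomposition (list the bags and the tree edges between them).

The largest bag has 3 vertices, giving width 2; this decomposition certifies tw(G) ≤ 2. For the lower bound, G contains the cycle 4–0–3–6–2–5–1–4, so G is not a forest; only forests have treewidth ≤ 1, hence tw(G) ≥ 2. Combining the bounds, tw(G) = 2.

Treewidth 2.
Bags: B1 = {0, 3, 4}  B2 = {3, 4, 6}  B3 = {2, 4, 6}  B4 = {2, 4, 5}  B5 = {1, 4, 5}
Tree: B1–B2, B2–B3, B3–B4, B4–B5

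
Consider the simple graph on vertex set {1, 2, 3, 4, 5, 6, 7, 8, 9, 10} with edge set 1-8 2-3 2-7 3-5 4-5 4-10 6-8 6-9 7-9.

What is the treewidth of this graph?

1

A width-1 tree decomposition is:
Bags: B1 = {1, 8}  B2 = {6, 8}  B3 = {6, 9}  B4 = {7, 9}  B5 = {2, 7}  B6 = {2, 3}  B7 = {3, 5}  B8 = {4, 5}  B9 = {4, 10}
Tree: B1–B2, B2–B3, B3–B4, B4–B5, B5–B6, B6–B7, B7–B8, B8–B9
Every bag has size at most 2, so the width is 2 − 1 = 1 and tw(G) ≤ 1. G has an edge, so its treewidth is at least 1. The upper and lower bounds meet at 1, so that is the treewidth.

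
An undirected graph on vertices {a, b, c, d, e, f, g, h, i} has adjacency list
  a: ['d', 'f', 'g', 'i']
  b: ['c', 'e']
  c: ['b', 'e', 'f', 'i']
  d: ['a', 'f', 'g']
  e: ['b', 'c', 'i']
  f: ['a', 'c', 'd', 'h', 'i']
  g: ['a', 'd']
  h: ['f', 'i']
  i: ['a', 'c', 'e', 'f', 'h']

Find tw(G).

A width-2 tree decomposition is:
Bags: B1 = {c, f, i}  B2 = {c, e, i}  B3 = {a, f, i}  B4 = {f, h, i}  B5 = {a, d, f}  B6 = {b, c, e}  B7 = {a, d, g}
Tree: B1–B2, B1–B3, B1–B4, B3–B5, B2–B6, B5–B7
Every bag has size at most 3, so the width is 3 − 1 = 2 and tw(G) ≤ 2. On the other hand G contains the 3-clique {a, d, g}. A clique must lie in a single bag of any decomposition, so no decomposition can have width below 2. Combining the bounds, tw(G) = 2.

2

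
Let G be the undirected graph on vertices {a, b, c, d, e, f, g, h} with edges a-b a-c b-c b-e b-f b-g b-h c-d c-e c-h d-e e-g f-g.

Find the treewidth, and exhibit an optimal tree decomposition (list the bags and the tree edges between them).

Treewidth 2.
One optimal decomposition is:
Bags: B1 = {a, b, c}  B2 = {b, c, e}  B3 = {b, e, g}  B4 = {b, f, g}  B5 = {b, c, h}  B6 = {c, d, e}
Tree: B1–B2, B2–B3, B3–B4, B2–B5, B2–B6

The largest bag has 3 vertices, giving width 2; this decomposition certifies tw(G) ≤ 2. For the lower bound, the 3 vertices {c, d, e} are pairwise adjacent, and any tree decomposition puts a clique entirely inside one bag — forcing width ≥ 2. Therefore the treewidth is 2.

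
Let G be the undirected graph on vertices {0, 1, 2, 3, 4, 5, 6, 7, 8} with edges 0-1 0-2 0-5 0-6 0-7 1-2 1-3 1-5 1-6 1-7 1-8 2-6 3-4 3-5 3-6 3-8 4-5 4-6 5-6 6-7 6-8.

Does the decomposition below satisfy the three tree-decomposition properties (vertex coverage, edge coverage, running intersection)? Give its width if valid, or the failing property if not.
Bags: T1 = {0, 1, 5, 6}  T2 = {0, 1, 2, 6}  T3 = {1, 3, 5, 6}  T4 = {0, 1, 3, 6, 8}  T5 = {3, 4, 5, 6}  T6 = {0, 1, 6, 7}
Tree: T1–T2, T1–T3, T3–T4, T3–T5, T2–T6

No — bags containing vertex 0 are not connected in the tree.

A tree decomposition must satisfy three properties: every vertex lies in some bag; for every edge, both endpoints lie together in some bag; and for every vertex, the bags containing it form a connected subtree. Here bags containing vertex 0 are not connected in the tree, so the decomposition is invalid.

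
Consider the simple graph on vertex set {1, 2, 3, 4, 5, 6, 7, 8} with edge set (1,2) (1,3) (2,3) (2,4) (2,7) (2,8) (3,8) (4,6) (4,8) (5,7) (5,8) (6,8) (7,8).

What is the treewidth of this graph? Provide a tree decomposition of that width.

The largest bag has 3 vertices, giving width 2; this decomposition certifies tw(G) ≤ 2. On the other hand G contains the 3-clique {2, 3, 8}. A clique must lie in a single bag of any decomposition, so no decomposition can have width below 2. Therefore the treewidth is 2.

Treewidth 2.
Bags: B1 = {2, 3, 8}  B2 = {2, 7, 8}  B3 = {2, 4, 8}  B4 = {1, 2, 3}  B5 = {4, 6, 8}  B6 = {5, 7, 8}
Tree: B1–B2, B1–B3, B1–B4, B3–B5, B2–B6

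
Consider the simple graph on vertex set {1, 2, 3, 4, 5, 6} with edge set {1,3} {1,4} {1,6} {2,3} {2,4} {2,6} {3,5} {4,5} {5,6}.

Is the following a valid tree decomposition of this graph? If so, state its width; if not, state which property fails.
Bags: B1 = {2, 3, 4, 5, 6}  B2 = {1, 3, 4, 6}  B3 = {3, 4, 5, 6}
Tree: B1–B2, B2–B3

No — bags containing vertex 5 are not connected in the tree.

A tree decomposition must satisfy three properties: every vertex lies in some bag; for every edge, both endpoints lie together in some bag; and for every vertex, the bags containing it form a connected subtree. Here bags containing vertex 5 are not connected in the tree, so the decomposition is invalid.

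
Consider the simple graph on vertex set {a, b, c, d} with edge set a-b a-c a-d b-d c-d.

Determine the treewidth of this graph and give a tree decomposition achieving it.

Treewidth 2.
Bags: B1 = {a, b, d}  B2 = {a, c, d}
Tree: B1–B2

The largest bag has 3 vertices, giving width 2; this decomposition certifies tw(G) ≤ 2. On the other hand G contains the 3-clique {a, c, d}. A clique must lie in a single bag of any decomposition, so no decomposition can have width below 2. Hence tw(G) = 2 exactly.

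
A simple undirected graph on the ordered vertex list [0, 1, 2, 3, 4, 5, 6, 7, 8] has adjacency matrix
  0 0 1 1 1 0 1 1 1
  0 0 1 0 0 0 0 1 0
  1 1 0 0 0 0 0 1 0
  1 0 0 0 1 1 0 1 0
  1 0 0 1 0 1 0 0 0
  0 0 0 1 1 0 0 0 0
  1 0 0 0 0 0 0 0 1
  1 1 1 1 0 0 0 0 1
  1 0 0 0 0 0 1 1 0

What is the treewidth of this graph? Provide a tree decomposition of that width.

Treewidth 2.
One such decomposition:
Bags: B1 = {0, 3, 7}  B2 = {0, 3, 4}  B3 = {0, 7, 8}  B4 = {0, 2, 7}  B5 = {0, 6, 8}  B6 = {1, 2, 7}  B7 = {3, 4, 5}
Tree: B1–B2, B1–B3, B1–B4, B3–B5, B4–B6, B2–B7

Each bag holds 3 vertices, so the decomposition has width 2, which upper-bounds the treewidth. For the lower bound, the 3 vertices {0, 3, 4} are pairwise adjacent, and any tree decomposition puts a clique entirely inside one bag — forcing width ≥ 2. The upper and lower bounds meet at 2, so that is the treewidth.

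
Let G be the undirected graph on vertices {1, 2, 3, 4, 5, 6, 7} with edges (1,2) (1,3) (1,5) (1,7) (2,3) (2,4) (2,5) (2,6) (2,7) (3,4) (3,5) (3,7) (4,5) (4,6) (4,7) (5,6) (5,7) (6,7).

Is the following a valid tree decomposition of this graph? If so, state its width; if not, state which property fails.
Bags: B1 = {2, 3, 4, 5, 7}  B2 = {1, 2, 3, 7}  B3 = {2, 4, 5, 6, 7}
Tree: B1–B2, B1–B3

No — edge (5,1) lies in no bag.

A tree decomposition must satisfy three properties: every vertex lies in some bag; for every edge, both endpoints lie together in some bag; and for every vertex, the bags containing it form a connected subtree. Here edge (5,1) lies in no bag, so the decomposition is invalid.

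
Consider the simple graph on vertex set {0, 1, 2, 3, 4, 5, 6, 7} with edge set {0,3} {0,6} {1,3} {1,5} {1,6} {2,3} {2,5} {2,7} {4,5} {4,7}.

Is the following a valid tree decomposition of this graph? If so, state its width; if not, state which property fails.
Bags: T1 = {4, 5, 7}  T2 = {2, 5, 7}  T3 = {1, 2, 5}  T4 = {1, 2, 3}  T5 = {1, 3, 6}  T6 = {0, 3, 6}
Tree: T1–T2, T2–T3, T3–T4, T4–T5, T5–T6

Yes; width 2.

Vertex coverage: the bags together contain {0, 1, 2, 3, 4, 5, 6, 7}, the full vertex set. Edge coverage: each edge of G has both endpoints in at least one bag. Running intersection: for every vertex, the bags containing it form a connected subtree. All three properties hold, so this is a valid tree decomposition of width max|bag| − 1 = 2, and hence tw(G) ≤ 2.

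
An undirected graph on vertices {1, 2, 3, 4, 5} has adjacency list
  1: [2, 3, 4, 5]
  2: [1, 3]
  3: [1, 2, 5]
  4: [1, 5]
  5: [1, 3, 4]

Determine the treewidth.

2

A width-2 tree decomposition is:
Bags: B1 = {1, 2, 3}  B2 = {1, 3, 5}  B3 = {1, 4, 5}
Tree: B1–B2, B2–B3
The largest bag has 3 vertices, giving width 2; this decomposition certifies tw(G) ≤ 2. For the lower bound, the 3 vertices {1, 2, 3} are pairwise adjacent, and any tree decomposition puts a clique entirely inside one bag — forcing width ≥ 2. Therefore the treewidth is 2.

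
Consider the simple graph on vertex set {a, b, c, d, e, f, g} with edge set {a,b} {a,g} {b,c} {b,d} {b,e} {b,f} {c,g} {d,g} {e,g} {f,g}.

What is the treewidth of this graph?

A width-2 tree decomposition is:
Bags: B1 = {b, e, g}  B2 = {b, c, g}  B3 = {a, b, g}  B4 = {b, f, g}  B5 = {b, d, g}
Tree: B1–B2, B2–B3, B3–B4, B4–B5
Every bag has size at most 3, so the width is 3 − 1 = 2 and tw(G) ≤ 2. The edges g–e–b–c–g form a cycle, so G is not a tree and its treewidth is at least 2. Therefore the treewidth is 2.

2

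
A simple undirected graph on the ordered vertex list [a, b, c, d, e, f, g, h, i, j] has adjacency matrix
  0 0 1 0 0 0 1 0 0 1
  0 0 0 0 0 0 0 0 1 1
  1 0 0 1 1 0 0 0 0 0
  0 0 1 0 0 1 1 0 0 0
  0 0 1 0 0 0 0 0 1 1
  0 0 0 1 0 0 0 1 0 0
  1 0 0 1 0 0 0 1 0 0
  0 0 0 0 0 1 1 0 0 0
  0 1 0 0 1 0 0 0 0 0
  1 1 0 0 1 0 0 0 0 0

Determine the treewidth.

A width-2 tree decomposition is:
Bags: B1 = {b, i, j}  B2 = {e, i, j}  B3 = {a, e, j}  B4 = {a, c, e}  B5 = {a, c, g}  B6 = {c, d, g}  B7 = {d, g, h}  B8 = {d, f, h}
Tree: B1–B2, B2–B3, B3–B4, B4–B5, B5–B6, B6–B7, B7–B8
Every bag has size at most 3, so the width is 3 − 1 = 2 and tw(G) ≤ 2. The edges b–i–e–j–b form a cycle, so G is not a tree and its treewidth is at least 2. The upper and lower bounds meet at 2, so that is the treewidth.

2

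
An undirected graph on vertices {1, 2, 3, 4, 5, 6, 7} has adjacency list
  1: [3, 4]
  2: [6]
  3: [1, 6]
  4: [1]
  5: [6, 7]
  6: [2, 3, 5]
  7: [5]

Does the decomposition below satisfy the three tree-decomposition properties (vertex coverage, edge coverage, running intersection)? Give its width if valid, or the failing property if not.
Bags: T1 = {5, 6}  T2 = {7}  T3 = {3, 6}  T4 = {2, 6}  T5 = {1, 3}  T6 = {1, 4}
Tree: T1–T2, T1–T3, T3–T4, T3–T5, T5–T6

A tree decomposition must satisfy three properties: every vertex lies in some bag; for every edge, both endpoints lie together in some bag; and for every vertex, the bags containing it form a connected subtree. Here edge (5,7) lies in no bag, so the decomposition is invalid.

No — edge (5,7) lies in no bag.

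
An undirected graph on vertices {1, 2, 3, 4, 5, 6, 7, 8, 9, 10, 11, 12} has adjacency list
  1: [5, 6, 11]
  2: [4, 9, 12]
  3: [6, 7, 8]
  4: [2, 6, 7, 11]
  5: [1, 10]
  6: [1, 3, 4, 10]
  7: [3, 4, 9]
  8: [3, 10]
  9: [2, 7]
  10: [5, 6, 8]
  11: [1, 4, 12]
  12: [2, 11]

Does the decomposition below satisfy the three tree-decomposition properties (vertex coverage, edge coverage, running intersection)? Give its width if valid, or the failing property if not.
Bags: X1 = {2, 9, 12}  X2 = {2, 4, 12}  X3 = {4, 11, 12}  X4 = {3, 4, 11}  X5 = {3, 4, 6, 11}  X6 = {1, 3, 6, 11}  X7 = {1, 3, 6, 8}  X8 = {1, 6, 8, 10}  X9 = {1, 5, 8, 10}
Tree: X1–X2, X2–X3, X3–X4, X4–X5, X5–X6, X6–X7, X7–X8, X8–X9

A tree decomposition must satisfy three properties: every vertex lies in some bag; for every edge, both endpoints lie together in some bag; and for every vertex, the bags containing it form a connected subtree. Here vertex 7 appears in no bag, so the decomposition is invalid.

No — vertex 7 appears in no bag.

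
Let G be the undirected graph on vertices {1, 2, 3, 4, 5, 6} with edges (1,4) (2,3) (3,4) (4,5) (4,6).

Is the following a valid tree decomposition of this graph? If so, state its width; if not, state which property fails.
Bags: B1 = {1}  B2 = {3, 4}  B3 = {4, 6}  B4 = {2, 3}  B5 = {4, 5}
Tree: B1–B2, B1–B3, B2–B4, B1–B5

No — edge (4,1) lies in no bag.

A tree decomposition must satisfy three properties: every vertex lies in some bag; for every edge, both endpoints lie together in some bag; and for every vertex, the bags containing it form a connected subtree. Here edge (4,1) lies in no bag, so the decomposition is invalid.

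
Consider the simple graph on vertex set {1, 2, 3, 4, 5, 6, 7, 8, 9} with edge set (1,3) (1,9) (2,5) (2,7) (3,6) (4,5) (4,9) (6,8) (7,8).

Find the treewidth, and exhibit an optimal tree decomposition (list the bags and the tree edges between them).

Treewidth 2.
One such decomposition:
Bags: B1 = {2, 4, 5}  B2 = {2, 4, 7}  B3 = {4, 7, 8}  B4 = {4, 6, 8}  B5 = {3, 4, 6}  B6 = {1, 3, 4}  B7 = {1, 4, 9}
Tree: B1–B2, B2–B3, B3–B4, B4–B5, B5–B6, B6–B7

Each bag holds 3 vertices, so the decomposition has width 2, which upper-bounds the treewidth. For the lower bound, G contains the cycle 4–5–2–7–8–6–3–1–9–4, so G is not a forest; only forests have treewidth ≤ 1, hence tw(G) ≥ 2. Therefore the treewidth is 2.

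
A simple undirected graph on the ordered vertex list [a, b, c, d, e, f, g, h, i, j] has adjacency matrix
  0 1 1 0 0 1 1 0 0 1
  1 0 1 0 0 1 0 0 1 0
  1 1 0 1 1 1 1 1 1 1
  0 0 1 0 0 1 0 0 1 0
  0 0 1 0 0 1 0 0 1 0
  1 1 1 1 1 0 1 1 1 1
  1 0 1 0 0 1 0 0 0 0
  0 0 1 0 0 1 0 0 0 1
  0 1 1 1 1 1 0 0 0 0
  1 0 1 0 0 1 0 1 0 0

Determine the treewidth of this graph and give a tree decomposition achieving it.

Treewidth 3.
One optimal decomposition is:
Bags: B1 = {b, c, f, i}  B2 = {c, d, f, i}  B3 = {a, b, c, f}  B4 = {a, c, f, g}  B5 = {a, c, f, j}  B6 = {c, f, h, j}  B7 = {c, e, f, i}
Tree: B1–B2, B1–B3, B3–B4, B3–B5, B5–B6, B1–B7

Every bag has size at most 4, so the width is 4 − 1 = 3 and tw(G) ≤ 3. On the other hand G contains the 4-clique {a, c, f, g}. A clique must lie in a single bag of any decomposition, so no decomposition can have width below 3. The upper and lower bounds meet at 3, so that is the treewidth.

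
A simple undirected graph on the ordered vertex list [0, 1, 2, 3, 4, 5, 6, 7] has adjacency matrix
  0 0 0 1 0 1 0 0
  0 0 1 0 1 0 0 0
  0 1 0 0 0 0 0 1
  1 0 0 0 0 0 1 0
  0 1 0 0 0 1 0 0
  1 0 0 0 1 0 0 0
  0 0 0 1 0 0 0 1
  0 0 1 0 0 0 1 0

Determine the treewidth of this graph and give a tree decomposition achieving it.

Each bag holds 3 vertices, so the decomposition has width 2, which upper-bounds the treewidth. Since 0–3–6–7–2–1–4–5–0 is a cycle in G, G is not acyclic. Forests are exactly the graphs of treewidth ≤ 1, so tw(G) ≥ 2. Combining the bounds, tw(G) = 2.

Treewidth 2.
One such decomposition:
Bags: B1 = {0, 3, 6}  B2 = {0, 6, 7}  B3 = {0, 2, 7}  B4 = {0, 1, 2}  B5 = {0, 1, 4}  B6 = {0, 4, 5}
Tree: B1–B2, B2–B3, B3–B4, B4–B5, B5–B6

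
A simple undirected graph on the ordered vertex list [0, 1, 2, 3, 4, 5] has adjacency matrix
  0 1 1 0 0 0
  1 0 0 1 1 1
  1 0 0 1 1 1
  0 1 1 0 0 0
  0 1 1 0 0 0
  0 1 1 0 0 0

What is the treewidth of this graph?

2

A width-2 tree decomposition is:
Bags: B1 = {1, 2, 3}  B2 = {1, 2, 5}  B3 = {1, 2, 4}  B4 = {0, 1, 2}
Tree: B1–B2, B2–B3, B3–B4
Every bag has size at most 3, so the width is 3 − 1 = 2 and tw(G) ≤ 2. For the lower bound, G contains the cycle 3–1–5–2–3, so G is not a forest; only forests have treewidth ≤ 1, hence tw(G) ≥ 2. Combining the bounds, tw(G) = 2.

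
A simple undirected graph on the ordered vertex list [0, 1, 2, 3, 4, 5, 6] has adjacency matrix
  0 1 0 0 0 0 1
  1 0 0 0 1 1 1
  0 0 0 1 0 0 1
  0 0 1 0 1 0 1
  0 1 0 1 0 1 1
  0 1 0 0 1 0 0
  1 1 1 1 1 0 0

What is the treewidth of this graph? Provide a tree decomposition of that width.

Every bag has size at most 3, so the width is 3 − 1 = 2 and tw(G) ≤ 2. Conversely, {1, 4, 5} is a clique of size 3, and the vertices of any clique must share a bag in every tree decomposition; so some bag has ≥ 3 vertices and tw(G) ≥ 2. Combining the bounds, tw(G) = 2.

Treewidth 2.
One optimal decomposition is:
Bags: B1 = {3, 4, 6}  B2 = {2, 3, 6}  B3 = {1, 4, 6}  B4 = {1, 4, 5}  B5 = {0, 1, 6}
Tree: B1–B2, B1–B3, B3–B4, B3–B5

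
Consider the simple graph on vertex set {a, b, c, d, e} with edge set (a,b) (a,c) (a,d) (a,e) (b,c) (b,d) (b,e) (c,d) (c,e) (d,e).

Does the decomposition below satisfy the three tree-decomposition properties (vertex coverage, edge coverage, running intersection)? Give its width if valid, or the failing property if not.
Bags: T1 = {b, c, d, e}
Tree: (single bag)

No — vertex a appears in no bag.

A tree decomposition must satisfy three properties: every vertex lies in some bag; for every edge, both endpoints lie together in some bag; and for every vertex, the bags containing it form a connected subtree. Here vertex a appears in no bag, so the decomposition is invalid.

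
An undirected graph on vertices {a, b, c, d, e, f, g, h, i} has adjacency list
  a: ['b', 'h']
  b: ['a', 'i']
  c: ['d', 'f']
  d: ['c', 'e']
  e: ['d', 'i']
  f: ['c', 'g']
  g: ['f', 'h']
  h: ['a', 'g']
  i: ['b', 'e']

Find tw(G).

A width-2 tree decomposition is:
Bags: B1 = {f, g, h}  B2 = {c, f, h}  B3 = {c, d, h}  B4 = {d, e, h}  B5 = {e, h, i}  B6 = {b, h, i}  B7 = {a, b, h}
Tree: B1–B2, B2–B3, B3–B4, B4–B5, B5–B6, B6–B7
The largest bag has 3 vertices, giving width 2; this decomposition certifies tw(G) ≤ 2. The edges h–g–f–c–d–e–i–b–a–h form a cycle, so G is not a tree and its treewidth is at least 2. Hence tw(G) = 2 exactly.

2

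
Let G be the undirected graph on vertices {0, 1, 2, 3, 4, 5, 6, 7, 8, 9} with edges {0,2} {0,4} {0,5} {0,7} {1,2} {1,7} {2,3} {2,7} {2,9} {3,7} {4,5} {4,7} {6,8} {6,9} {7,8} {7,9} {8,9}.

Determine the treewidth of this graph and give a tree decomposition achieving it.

Each bag holds 3 vertices, so the decomposition has width 2, which upper-bounds the treewidth. On the other hand G contains the 3-clique {0, 4, 5}. A clique must lie in a single bag of any decomposition, so no decomposition can have width below 2. Combining the bounds, tw(G) = 2.

Treewidth 2.
One optimal decomposition is:
Bags: B1 = {0, 2, 7}  B2 = {2, 7, 9}  B3 = {2, 3, 7}  B4 = {0, 4, 7}  B5 = {1, 2, 7}  B6 = {7, 8, 9}  B7 = {0, 4, 5}  B8 = {6, 8, 9}
Tree: B1–B2, B2–B3, B1–B4, B1–B5, B2–B6, B4–B7, B6–B8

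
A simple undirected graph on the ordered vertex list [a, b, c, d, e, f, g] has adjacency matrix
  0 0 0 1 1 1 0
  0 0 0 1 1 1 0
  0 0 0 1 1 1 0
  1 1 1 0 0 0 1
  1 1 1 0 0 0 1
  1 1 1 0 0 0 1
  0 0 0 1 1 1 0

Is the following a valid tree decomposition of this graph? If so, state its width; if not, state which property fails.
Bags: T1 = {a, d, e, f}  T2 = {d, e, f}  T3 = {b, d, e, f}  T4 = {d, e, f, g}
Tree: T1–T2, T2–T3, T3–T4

A tree decomposition must satisfy three properties: every vertex lies in some bag; for every edge, both endpoints lie together in some bag; and for every vertex, the bags containing it form a connected subtree. Here vertex c appears in no bag, so the decomposition is invalid.

No — vertex c appears in no bag.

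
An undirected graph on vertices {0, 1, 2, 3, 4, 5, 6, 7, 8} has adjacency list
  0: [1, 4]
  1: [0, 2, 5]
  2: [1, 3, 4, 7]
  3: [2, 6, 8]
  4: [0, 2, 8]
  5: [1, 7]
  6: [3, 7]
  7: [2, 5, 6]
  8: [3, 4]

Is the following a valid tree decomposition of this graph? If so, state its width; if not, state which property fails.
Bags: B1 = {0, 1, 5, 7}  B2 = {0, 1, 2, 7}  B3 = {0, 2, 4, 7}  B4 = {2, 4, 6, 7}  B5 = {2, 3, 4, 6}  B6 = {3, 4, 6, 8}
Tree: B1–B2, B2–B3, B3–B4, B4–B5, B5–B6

Every vertex of G appears in some bag (union = {0, 1, 2, 3, 4, 5, 6, 7, 8}); every edge is covered by a bag; and for each vertex v the set of bags containing v is connected in the bag tree. The decomposition is therefore valid. The largest bag has 4 vertices, so the width is 3.

Yes; width 3.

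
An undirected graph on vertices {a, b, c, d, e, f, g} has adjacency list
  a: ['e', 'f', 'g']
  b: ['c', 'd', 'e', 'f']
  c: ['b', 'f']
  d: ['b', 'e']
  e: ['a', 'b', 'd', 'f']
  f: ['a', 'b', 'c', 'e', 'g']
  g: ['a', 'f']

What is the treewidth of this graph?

A width-2 tree decomposition is:
Bags: B1 = {b, e, f}  B2 = {a, e, f}  B3 = {b, c, f}  B4 = {b, d, e}  B5 = {a, f, g}
Tree: B1–B2, B1–B3, B1–B4, B2–B5
Each bag holds 3 vertices, so the decomposition has width 2, which upper-bounds the treewidth. For the lower bound, the 3 vertices {b, d, e} are pairwise adjacent, and any tree decomposition puts a clique entirely inside one bag — forcing width ≥ 2. Hence tw(G) = 2 exactly.

2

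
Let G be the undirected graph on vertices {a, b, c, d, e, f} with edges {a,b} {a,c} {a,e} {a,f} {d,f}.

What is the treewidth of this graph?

A width-1 tree decomposition is:
Bags: B1 = {a, b}  B2 = {a, f}  B3 = {d, f}  B4 = {a, c}  B5 = {a, e}
Tree: B1–B2, B2–B3, B2–B4, B4–B5
Each bag holds 2 vertices, so the decomposition has width 1, which upper-bounds the treewidth. G has an edge, so its treewidth is at least 1. The upper and lower bounds meet at 1, so that is the treewidth.

1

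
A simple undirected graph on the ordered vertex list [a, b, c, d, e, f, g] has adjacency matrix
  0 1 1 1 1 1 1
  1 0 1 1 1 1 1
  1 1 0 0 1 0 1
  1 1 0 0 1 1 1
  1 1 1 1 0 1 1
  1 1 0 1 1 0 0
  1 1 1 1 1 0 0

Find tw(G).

A width-4 tree decomposition is:
Bags: B1 = {a, b, d, e, g}  B2 = {a, b, c, e, g}  B3 = {a, b, d, e, f}
Tree: B1–B2, B1–B3
Each bag holds 5 vertices, so the decomposition has width 4, which upper-bounds the treewidth. For the lower bound, the 5 vertices {a, b, d, e, g} are pairwise adjacent, and any tree decomposition puts a clique entirely inside one bag — forcing width ≥ 4. Combining the bounds, tw(G) = 4.

4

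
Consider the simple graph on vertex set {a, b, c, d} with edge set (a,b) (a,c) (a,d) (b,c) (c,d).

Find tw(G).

A width-2 tree decomposition is:
Bags: B1 = {a, b, c}  B2 = {a, c, d}
Tree: B1–B2
Every bag has size at most 3, so the width is 3 − 1 = 2 and tw(G) ≤ 2. Conversely, {a, c, d} is a clique of size 3, and the vertices of any clique must share a bag in every tree decomposition; so some bag has ≥ 3 vertices and tw(G) ≥ 2. The upper and lower bounds meet at 2, so that is the treewidth.

2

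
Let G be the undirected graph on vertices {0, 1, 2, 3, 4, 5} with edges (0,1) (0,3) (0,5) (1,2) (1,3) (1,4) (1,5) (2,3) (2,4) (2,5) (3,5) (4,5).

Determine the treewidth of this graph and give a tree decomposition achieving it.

Every bag has size at most 4, so the width is 4 − 1 = 3 and tw(G) ≤ 3. On the other hand G contains the 4-clique {0, 1, 3, 5}. A clique must lie in a single bag of any decomposition, so no decomposition can have width below 3. Hence tw(G) = 3 exactly.

Treewidth 3.
One optimal decomposition is:
Bags: B1 = {1, 2, 3, 5}  B2 = {1, 2, 4, 5}  B3 = {0, 1, 3, 5}
Tree: B1–B2, B1–B3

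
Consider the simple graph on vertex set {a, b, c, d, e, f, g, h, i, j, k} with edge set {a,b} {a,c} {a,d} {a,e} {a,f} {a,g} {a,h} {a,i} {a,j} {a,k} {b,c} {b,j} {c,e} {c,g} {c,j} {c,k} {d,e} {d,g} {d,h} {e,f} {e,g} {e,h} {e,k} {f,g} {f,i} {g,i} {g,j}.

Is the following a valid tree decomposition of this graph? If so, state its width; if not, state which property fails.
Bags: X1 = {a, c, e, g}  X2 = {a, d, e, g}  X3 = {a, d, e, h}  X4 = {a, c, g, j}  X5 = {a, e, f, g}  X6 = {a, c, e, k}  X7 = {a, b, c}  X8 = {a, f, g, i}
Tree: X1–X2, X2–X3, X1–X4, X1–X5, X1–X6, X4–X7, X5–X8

No — edge (j,b) lies in no bag.

A tree decomposition must satisfy three properties: every vertex lies in some bag; for every edge, both endpoints lie together in some bag; and for every vertex, the bags containing it form a connected subtree. Here edge (j,b) lies in no bag, so the decomposition is invalid.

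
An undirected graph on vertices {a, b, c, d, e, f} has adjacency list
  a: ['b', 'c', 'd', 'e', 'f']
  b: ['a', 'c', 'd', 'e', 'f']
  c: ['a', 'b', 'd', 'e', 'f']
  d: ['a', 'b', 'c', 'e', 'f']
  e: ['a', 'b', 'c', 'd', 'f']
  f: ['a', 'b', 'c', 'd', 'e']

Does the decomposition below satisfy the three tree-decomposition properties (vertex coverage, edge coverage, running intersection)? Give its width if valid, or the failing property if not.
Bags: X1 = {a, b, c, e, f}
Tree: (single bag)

No — vertex d appears in no bag.

A tree decomposition must satisfy three properties: every vertex lies in some bag; for every edge, both endpoints lie together in some bag; and for every vertex, the bags containing it form a connected subtree. Here vertex d appears in no bag, so the decomposition is invalid.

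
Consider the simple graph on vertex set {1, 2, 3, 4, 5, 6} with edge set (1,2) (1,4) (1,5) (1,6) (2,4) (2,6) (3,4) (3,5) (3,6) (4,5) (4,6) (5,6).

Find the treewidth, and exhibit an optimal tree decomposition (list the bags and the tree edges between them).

Each bag holds 4 vertices, so the decomposition has width 3, which upper-bounds the treewidth. On the other hand G contains the 4-clique {1, 2, 4, 6}. A clique must lie in a single bag of any decomposition, so no decomposition can have width below 3. Hence tw(G) = 3 exactly.

Treewidth 3.
One optimal decomposition is:
Bags: B1 = {1, 4, 5, 6}  B2 = {3, 4, 5, 6}  B3 = {1, 2, 4, 6}
Tree: B1–B2, B1–B3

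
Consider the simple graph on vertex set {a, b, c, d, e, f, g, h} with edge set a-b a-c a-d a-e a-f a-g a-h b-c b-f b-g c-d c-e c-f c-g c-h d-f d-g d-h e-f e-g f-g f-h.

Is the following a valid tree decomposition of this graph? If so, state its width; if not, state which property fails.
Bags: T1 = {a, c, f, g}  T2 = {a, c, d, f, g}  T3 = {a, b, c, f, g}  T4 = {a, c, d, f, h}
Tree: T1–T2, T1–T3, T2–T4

No — vertex e appears in no bag.

A tree decomposition must satisfy three properties: every vertex lies in some bag; for every edge, both endpoints lie together in some bag; and for every vertex, the bags containing it form a connected subtree. Here vertex e appears in no bag, so the decomposition is invalid.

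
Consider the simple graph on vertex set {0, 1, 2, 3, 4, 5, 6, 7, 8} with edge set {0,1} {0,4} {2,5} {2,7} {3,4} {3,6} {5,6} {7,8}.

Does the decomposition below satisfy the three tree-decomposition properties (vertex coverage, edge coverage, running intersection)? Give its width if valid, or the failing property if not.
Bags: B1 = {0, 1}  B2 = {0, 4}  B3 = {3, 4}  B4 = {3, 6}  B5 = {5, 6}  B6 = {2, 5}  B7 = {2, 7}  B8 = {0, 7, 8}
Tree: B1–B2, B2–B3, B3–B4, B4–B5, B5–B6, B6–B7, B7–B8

No — bags containing vertex 0 are not connected in the tree.

A tree decomposition must satisfy three properties: every vertex lies in some bag; for every edge, both endpoints lie together in some bag; and for every vertex, the bags containing it form a connected subtree. Here bags containing vertex 0 are not connected in the tree, so the decomposition is invalid.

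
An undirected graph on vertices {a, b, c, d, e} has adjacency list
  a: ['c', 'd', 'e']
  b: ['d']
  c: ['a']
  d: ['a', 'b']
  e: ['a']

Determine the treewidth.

A width-1 tree decomposition is:
Bags: B1 = {a, c}  B2 = {a, e}  B3 = {a, d}  B4 = {b, d}
Tree: B1–B2, B2–B3, B3–B4
Each bag holds 2 vertices, so the decomposition has width 1, which upper-bounds the treewidth. Since G has at least one edge (e.g. a–c), it is not an edgeless graph, so tw(G) ≥ 1. The upper and lower bounds meet at 1, so that is the treewidth.

1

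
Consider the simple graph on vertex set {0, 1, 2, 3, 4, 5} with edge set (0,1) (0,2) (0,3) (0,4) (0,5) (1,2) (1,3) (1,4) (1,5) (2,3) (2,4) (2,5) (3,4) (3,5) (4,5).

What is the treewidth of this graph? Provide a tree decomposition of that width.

Treewidth 5.
One such decomposition:
Bags: B1 = {0, 1, 2, 3, 4, 5}
Tree: (single bag)

With just one bag of size 6, the width is 6 − 1 = 5, so tw(G) ≤ 5. Conversely, {0, 1, 2, 3, 4, 5} is a clique of size 6, and the vertices of any clique must share a bag in every tree decomposition; so some bag has ≥ 6 vertices and tw(G) ≥ 5. Combining the bounds, tw(G) = 5.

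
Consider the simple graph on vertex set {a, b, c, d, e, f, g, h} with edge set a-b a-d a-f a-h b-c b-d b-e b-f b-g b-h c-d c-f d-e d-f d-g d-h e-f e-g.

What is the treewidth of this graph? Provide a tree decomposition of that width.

The largest bag has 4 vertices, giving width 3; this decomposition certifies tw(G) ≤ 3. Conversely, {b, d, e, g} is a clique of size 4, and the vertices of any clique must share a bag in every tree decomposition; so some bag has ≥ 4 vertices and tw(G) ≥ 3. Therefore the treewidth is 3.

Treewidth 3.
One such decomposition:
Bags: B1 = {b, d, e, f}  B2 = {b, c, d, f}  B3 = {b, d, e, g}  B4 = {a, b, d, f}  B5 = {a, b, d, h}
Tree: B1–B2, B1–B3, B2–B4, B4–B5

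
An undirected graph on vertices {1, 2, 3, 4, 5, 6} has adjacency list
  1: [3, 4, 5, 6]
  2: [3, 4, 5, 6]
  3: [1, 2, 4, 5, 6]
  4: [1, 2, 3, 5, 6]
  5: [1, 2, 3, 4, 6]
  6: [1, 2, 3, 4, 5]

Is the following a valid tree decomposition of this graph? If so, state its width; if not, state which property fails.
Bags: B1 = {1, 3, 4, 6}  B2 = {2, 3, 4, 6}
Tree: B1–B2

No — vertex 5 appears in no bag.

A tree decomposition must satisfy three properties: every vertex lies in some bag; for every edge, both endpoints lie together in some bag; and for every vertex, the bags containing it form a connected subtree. Here vertex 5 appears in no bag, so the decomposition is invalid.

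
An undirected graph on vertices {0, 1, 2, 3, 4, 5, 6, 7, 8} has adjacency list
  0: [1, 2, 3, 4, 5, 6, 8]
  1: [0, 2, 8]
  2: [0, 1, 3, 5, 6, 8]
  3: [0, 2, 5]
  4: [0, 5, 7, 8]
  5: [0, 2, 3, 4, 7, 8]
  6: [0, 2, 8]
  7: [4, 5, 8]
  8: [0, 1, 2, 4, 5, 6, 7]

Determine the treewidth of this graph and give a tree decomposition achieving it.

Treewidth 3.
One optimal decomposition is:
Bags: B1 = {0, 2, 3, 5}  B2 = {0, 2, 5, 8}  B3 = {0, 2, 6, 8}  B4 = {0, 4, 5, 8}  B5 = {0, 1, 2, 8}  B6 = {4, 5, 7, 8}
Tree: B1–B2, B2–B3, B2–B4, B2–B5, B4–B6

Each bag holds 4 vertices, so the decomposition has width 3, which upper-bounds the treewidth. On the other hand G contains the 4-clique {0, 1, 2, 8}. A clique must lie in a single bag of any decomposition, so no decomposition can have width below 3. Therefore the treewidth is 3.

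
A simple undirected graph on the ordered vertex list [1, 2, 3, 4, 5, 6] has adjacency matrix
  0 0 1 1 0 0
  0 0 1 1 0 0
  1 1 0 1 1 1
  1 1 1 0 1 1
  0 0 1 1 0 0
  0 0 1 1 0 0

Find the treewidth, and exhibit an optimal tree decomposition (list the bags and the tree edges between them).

Treewidth 2.
One such decomposition:
Bags: B1 = {3, 4, 5}  B2 = {1, 3, 4}  B3 = {3, 4, 6}  B4 = {2, 3, 4}
Tree: B1–B2, B2–B3, B1–B4

Each bag holds 3 vertices, so the decomposition has width 2, which upper-bounds the treewidth. On the other hand G contains the 3-clique {1, 3, 4}. A clique must lie in a single bag of any decomposition, so no decomposition can have width below 2. The upper and lower bounds meet at 2, so that is the treewidth.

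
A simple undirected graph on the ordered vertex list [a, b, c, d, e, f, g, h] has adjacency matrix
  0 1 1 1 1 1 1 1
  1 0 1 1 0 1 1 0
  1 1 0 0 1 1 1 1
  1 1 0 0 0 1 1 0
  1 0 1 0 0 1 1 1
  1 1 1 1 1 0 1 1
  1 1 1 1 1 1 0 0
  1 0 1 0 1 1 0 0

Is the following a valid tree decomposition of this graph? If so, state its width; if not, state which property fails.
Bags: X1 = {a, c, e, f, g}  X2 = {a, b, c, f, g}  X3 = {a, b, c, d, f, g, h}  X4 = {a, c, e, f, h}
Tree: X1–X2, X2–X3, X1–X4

A tree decomposition must satisfy three properties: every vertex lies in some bag; for every edge, both endpoints lie together in some bag; and for every vertex, the bags containing it form a connected subtree. Here bags containing vertex h are not connected in the tree, so the decomposition is invalid.

No — bags containing vertex h are not connected in the tree.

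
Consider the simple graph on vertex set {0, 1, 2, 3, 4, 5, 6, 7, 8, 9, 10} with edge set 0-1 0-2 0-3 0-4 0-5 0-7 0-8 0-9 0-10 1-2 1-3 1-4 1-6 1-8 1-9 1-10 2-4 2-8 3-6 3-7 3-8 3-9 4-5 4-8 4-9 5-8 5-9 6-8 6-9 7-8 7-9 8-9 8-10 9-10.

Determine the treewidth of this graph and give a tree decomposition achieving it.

Treewidth 4.
One optimal decomposition is:
Bags: B1 = {0, 1, 4, 8, 9}  B2 = {0, 4, 5, 8, 9}  B3 = {0, 1, 2, 4, 8}  B4 = {0, 1, 3, 8, 9}  B5 = {0, 1, 8, 9, 10}  B6 = {0, 3, 7, 8, 9}  B7 = {1, 3, 6, 8, 9}
Tree: B1–B2, B1–B3, B1–B4, B4–B5, B4–B6, B4–B7

Every bag has size at most 5, so the width is 5 − 1 = 4 and tw(G) ≤ 4. Conversely, {0, 1, 8, 9, 10} is a clique of size 5, and the vertices of any clique must share a bag in every tree decomposition; so some bag has ≥ 5 vertices and tw(G) ≥ 4. Therefore the treewidth is 4.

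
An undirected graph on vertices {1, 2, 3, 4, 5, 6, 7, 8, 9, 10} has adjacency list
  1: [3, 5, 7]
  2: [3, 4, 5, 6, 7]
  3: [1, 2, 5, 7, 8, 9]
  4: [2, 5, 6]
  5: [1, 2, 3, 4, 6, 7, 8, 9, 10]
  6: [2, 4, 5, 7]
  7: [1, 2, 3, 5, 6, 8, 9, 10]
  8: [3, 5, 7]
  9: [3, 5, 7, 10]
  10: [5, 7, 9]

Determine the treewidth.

3

A width-3 tree decomposition is:
Bags: B1 = {3, 5, 7, 9}  B2 = {1, 3, 5, 7}  B3 = {2, 3, 5, 7}  B4 = {3, 5, 7, 8}  B5 = {2, 5, 6, 7}  B6 = {2, 4, 5, 6}  B7 = {5, 7, 9, 10}
Tree: B1–B2, B2–B3, B3–B4, B3–B5, B5–B6, B1–B7
Each bag holds 4 vertices, so the decomposition has width 3, which upper-bounds the treewidth. On the other hand G contains the 4-clique {2, 4, 5, 6}. A clique must lie in a single bag of any decomposition, so no decomposition can have width below 3. Combining the bounds, tw(G) = 3.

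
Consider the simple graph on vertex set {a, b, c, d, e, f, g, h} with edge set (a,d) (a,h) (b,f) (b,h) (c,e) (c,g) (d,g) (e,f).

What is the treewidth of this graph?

A width-2 tree decomposition is:
Bags: B1 = {a, d, g}  B2 = {a, g, h}  B3 = {b, g, h}  B4 = {b, f, g}  B5 = {e, f, g}  B6 = {c, e, g}
Tree: B1–B2, B2–B3, B3–B4, B4–B5, B5–B6
Each bag holds 3 vertices, so the decomposition has width 2, which upper-bounds the treewidth. For the lower bound, G contains the cycle g–d–a–h–b–f–e–c–g, so G is not a forest; only forests have treewidth ≤ 1, hence tw(G) ≥ 2. Hence tw(G) = 2 exactly.

2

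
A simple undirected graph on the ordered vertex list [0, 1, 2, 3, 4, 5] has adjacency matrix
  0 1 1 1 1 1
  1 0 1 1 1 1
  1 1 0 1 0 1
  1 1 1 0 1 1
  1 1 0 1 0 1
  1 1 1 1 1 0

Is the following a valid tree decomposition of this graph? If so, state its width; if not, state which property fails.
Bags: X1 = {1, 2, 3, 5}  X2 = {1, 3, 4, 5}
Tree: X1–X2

A tree decomposition must satisfy three properties: every vertex lies in some bag; for every edge, both endpoints lie together in some bag; and for every vertex, the bags containing it form a connected subtree. Here vertex 0 appears in no bag, so the decomposition is invalid.

No — vertex 0 appears in no bag.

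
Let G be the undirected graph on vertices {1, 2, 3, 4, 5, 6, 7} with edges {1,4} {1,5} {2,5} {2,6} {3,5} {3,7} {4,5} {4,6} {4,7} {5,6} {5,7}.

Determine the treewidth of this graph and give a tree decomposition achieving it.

The largest bag has 3 vertices, giving width 2; this decomposition certifies tw(G) ≤ 2. On the other hand G contains the 3-clique {2, 5, 6}. A clique must lie in a single bag of any decomposition, so no decomposition can have width below 2. Hence tw(G) = 2 exactly.

Treewidth 2.
One optimal decomposition is:
Bags: B1 = {4, 5, 6}  B2 = {1, 4, 5}  B3 = {2, 5, 6}  B4 = {4, 5, 7}  B5 = {3, 5, 7}
Tree: B1–B2, B1–B3, B2–B4, B4–B5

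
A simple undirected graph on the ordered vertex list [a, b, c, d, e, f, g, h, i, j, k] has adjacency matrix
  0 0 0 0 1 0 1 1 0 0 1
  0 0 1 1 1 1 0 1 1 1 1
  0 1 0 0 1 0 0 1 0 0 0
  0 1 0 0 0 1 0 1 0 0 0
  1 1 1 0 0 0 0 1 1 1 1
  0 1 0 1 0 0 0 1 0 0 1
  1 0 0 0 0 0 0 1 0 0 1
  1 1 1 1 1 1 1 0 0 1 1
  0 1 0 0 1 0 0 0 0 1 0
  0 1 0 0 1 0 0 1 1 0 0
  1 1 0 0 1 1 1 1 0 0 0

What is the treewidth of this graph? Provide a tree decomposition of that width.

Treewidth 3.
Bags: B1 = {b, e, h, k}  B2 = {b, e, h, j}  B3 = {b, f, h, k}  B4 = {a, e, h, k}  B5 = {b, e, i, j}  B6 = {a, g, h, k}  B7 = {b, d, f, h}  B8 = {b, c, e, h}
Tree: B1–B2, B1–B3, B1–B4, B2–B5, B4–B6, B3–B7, B2–B8

The largest bag has 4 vertices, giving width 3; this decomposition certifies tw(G) ≤ 3. Conversely, {a, g, h, k} is a clique of size 4, and the vertices of any clique must share a bag in every tree decomposition; so some bag has ≥ 4 vertices and tw(G) ≥ 3. Hence tw(G) = 3 exactly.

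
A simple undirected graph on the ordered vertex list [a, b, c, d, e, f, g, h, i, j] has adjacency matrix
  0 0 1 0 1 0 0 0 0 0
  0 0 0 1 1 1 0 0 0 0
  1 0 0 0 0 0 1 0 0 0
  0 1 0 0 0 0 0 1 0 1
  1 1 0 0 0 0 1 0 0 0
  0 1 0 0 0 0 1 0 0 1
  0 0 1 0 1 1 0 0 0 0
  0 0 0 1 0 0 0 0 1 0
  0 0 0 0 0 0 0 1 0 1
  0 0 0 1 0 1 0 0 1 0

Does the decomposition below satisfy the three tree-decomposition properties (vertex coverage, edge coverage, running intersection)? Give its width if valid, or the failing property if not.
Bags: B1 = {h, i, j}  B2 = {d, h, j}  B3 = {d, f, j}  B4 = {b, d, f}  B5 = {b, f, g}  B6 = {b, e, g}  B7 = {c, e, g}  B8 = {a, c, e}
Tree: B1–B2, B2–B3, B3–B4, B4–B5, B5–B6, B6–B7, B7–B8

Vertex coverage: the bags together contain {a, b, c, d, e, f, g, h, i, j}, the full vertex set. Edge coverage: each edge of G has both endpoints in at least one bag. Running intersection: for every vertex, the bags containing it form a connected subtree. All three properties hold, so this is a valid tree decomposition of width max|bag| − 1 = 2, and hence tw(G) ≤ 2.

Yes; width 2.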